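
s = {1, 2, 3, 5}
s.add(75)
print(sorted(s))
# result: [1, 2, 3, 5, 75]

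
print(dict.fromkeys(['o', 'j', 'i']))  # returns {'o': None, 'j': None, 'i': None}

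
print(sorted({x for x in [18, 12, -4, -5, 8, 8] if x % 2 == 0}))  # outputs [-4, 8, 12, 18]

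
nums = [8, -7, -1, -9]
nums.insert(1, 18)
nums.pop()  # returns -9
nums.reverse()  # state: [-1, -7, 18, 8]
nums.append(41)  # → [-1, -7, 18, 8, 41]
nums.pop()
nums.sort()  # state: [-7, -1, 8, 18]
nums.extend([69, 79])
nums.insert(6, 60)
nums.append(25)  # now [-7, -1, 8, 18, 69, 79, 60, 25]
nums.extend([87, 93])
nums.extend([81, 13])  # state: [-7, -1, 8, 18, 69, 79, 60, 25, 87, 93, 81, 13]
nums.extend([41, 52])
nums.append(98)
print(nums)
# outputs [-7, -1, 8, 18, 69, 79, 60, 25, 87, 93, 81, 13, 41, 52, 98]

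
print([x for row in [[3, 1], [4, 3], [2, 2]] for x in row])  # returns [3, 1, 4, 3, 2, 2]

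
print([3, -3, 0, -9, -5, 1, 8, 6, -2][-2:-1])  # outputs [6]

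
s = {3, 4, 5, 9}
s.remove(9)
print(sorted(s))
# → [3, 4, 5]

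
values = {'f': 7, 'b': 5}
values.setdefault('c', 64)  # 64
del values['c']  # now {'f': 7, 'b': 5}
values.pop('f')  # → 7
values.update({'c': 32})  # {'b': 5, 'c': 32}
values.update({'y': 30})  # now {'b': 5, 'c': 32, 'y': 30}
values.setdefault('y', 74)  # 30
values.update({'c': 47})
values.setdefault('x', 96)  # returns 96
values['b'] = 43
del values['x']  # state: {'b': 43, 'c': 47, 'y': 30}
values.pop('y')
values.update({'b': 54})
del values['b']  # {'c': 47}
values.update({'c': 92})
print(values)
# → {'c': 92}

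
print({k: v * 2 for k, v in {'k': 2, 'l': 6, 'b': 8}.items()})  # {'k': 4, 'l': 12, 'b': 16}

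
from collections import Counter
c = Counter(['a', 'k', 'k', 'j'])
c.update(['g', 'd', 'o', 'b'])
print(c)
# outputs Counter({'k': 2, 'a': 1, 'j': 1, 'g': 1, 'd': 1, 'o': 1, 'b': 1})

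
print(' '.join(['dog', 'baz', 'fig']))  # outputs dog baz fig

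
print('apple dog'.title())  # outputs Apple Dog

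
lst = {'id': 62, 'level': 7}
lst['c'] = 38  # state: {'id': 62, 'level': 7, 'c': 38}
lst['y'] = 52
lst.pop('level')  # 7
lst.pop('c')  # 38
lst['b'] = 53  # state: {'id': 62, 'y': 52, 'b': 53}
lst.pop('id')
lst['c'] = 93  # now {'y': 52, 'b': 53, 'c': 93}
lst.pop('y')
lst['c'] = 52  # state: {'b': 53, 'c': 52}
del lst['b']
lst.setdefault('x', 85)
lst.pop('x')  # 85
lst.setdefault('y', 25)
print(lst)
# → {'c': 52, 'y': 25}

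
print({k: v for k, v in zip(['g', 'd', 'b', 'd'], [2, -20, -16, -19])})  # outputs {'g': 2, 'd': -19, 'b': -16}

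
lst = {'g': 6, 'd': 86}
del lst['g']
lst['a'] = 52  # {'d': 86, 'a': 52}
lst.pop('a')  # 52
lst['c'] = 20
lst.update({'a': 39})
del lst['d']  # {'c': 20, 'a': 39}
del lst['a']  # {'c': 20}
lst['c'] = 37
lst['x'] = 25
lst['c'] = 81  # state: {'c': 81, 'x': 25}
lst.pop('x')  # 25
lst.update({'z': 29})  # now {'c': 81, 'z': 29}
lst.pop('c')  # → 81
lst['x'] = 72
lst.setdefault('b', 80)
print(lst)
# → {'z': 29, 'x': 72, 'b': 80}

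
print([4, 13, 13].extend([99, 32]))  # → None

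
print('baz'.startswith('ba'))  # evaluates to True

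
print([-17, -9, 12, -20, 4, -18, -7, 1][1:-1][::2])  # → [-9, -20, -18]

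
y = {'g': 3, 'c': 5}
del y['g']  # {'c': 5}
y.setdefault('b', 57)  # 57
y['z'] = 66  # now {'c': 5, 'b': 57, 'z': 66}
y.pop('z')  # 66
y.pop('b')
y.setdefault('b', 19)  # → 19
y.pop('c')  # 5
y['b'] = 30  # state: {'b': 30}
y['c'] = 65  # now {'b': 30, 'c': 65}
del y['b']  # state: {'c': 65}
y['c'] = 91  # {'c': 91}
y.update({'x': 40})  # {'c': 91, 'x': 40}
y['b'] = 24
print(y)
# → {'c': 91, 'x': 40, 'b': 24}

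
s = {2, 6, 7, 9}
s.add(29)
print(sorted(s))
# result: [2, 6, 7, 9, 29]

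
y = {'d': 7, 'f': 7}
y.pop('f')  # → 7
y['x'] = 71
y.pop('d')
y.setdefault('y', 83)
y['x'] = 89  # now {'x': 89, 'y': 83}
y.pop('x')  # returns 89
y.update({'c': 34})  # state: {'y': 83, 'c': 34}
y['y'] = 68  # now {'y': 68, 'c': 34}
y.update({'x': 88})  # {'y': 68, 'c': 34, 'x': 88}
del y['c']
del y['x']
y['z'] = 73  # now {'y': 68, 'z': 73}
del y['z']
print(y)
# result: {'y': 68}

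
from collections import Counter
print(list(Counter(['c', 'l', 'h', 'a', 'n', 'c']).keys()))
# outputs ['c', 'l', 'h', 'a', 'n']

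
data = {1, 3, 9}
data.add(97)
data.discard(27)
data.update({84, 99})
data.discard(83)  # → {1, 3, 9, 84, 97, 99}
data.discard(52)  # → {1, 3, 9, 84, 97, 99}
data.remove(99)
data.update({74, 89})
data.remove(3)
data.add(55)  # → {1, 9, 55, 74, 84, 89, 97}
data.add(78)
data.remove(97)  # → {1, 9, 55, 74, 78, 84, 89}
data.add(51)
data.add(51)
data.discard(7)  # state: {1, 9, 51, 55, 74, 78, 84, 89}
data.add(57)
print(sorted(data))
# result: [1, 9, 51, 55, 57, 74, 78, 84, 89]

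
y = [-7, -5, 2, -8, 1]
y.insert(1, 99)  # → [-7, 99, -5, 2, -8, 1]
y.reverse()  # [1, -8, 2, -5, 99, -7]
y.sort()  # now [-8, -7, -5, 1, 2, 99]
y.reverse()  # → [99, 2, 1, -5, -7, -8]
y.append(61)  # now [99, 2, 1, -5, -7, -8, 61]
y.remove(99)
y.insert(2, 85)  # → [2, 1, 85, -5, -7, -8, 61]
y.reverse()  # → [61, -8, -7, -5, 85, 1, 2]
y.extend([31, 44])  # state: [61, -8, -7, -5, 85, 1, 2, 31, 44]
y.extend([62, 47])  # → [61, -8, -7, -5, 85, 1, 2, 31, 44, 62, 47]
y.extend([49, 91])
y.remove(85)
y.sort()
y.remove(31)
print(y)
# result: [-8, -7, -5, 1, 2, 44, 47, 49, 61, 62, 91]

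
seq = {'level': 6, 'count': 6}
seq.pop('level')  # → 6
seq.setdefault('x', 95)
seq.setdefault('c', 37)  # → 37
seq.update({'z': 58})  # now {'count': 6, 'x': 95, 'c': 37, 'z': 58}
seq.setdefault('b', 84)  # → 84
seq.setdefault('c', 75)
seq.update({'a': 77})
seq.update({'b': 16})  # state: {'count': 6, 'x': 95, 'c': 37, 'z': 58, 'b': 16, 'a': 77}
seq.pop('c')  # 37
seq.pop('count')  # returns 6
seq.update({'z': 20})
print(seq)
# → {'x': 95, 'z': 20, 'b': 16, 'a': 77}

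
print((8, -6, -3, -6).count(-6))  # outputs 2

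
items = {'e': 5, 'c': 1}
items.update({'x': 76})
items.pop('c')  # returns 1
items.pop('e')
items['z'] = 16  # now {'x': 76, 'z': 16}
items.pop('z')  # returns 16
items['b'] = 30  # {'x': 76, 'b': 30}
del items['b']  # {'x': 76}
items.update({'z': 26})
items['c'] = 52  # {'x': 76, 'z': 26, 'c': 52}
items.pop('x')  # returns 76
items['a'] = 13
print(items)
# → {'z': 26, 'c': 52, 'a': 13}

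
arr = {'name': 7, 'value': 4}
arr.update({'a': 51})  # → {'name': 7, 'value': 4, 'a': 51}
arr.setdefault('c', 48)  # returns 48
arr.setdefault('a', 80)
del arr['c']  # {'name': 7, 'value': 4, 'a': 51}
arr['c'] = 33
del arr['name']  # {'value': 4, 'a': 51, 'c': 33}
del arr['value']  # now {'a': 51, 'c': 33}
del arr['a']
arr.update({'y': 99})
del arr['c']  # {'y': 99}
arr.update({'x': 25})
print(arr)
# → {'y': 99, 'x': 25}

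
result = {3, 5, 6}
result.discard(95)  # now {3, 5, 6}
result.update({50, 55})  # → {3, 5, 6, 50, 55}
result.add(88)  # {3, 5, 6, 50, 55, 88}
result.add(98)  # {3, 5, 6, 50, 55, 88, 98}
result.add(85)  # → {3, 5, 6, 50, 55, 85, 88, 98}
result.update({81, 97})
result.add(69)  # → {3, 5, 6, 50, 55, 69, 81, 85, 88, 97, 98}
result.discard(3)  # {5, 6, 50, 55, 69, 81, 85, 88, 97, 98}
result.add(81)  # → {5, 6, 50, 55, 69, 81, 85, 88, 97, 98}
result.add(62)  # {5, 6, 50, 55, 62, 69, 81, 85, 88, 97, 98}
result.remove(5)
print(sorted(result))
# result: [6, 50, 55, 62, 69, 81, 85, 88, 97, 98]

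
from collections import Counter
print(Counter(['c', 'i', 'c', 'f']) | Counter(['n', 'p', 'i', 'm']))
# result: Counter({'c': 2, 'i': 1, 'f': 1, 'n': 1, 'p': 1, 'm': 1})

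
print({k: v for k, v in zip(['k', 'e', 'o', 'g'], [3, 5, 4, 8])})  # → {'k': 3, 'e': 5, 'o': 4, 'g': 8}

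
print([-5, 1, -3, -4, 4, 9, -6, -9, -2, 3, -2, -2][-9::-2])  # [-4, 1]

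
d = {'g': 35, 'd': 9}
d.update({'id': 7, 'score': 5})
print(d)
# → {'g': 35, 'd': 9, 'id': 7, 'score': 5}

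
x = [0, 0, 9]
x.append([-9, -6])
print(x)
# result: [0, 0, 9, [-9, -6]]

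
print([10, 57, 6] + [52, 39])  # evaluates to [10, 57, 6, 52, 39]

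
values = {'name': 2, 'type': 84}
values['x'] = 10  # {'name': 2, 'type': 84, 'x': 10}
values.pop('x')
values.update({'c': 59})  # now {'name': 2, 'type': 84, 'c': 59}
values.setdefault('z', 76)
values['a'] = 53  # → {'name': 2, 'type': 84, 'c': 59, 'z': 76, 'a': 53}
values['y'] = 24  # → {'name': 2, 'type': 84, 'c': 59, 'z': 76, 'a': 53, 'y': 24}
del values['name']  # {'type': 84, 'c': 59, 'z': 76, 'a': 53, 'y': 24}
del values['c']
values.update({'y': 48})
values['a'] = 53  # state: {'type': 84, 'z': 76, 'a': 53, 'y': 48}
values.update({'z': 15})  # {'type': 84, 'z': 15, 'a': 53, 'y': 48}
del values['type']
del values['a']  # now {'z': 15, 'y': 48}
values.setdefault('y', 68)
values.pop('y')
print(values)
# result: {'z': 15}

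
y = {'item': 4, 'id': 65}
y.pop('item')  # 4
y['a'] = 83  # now {'id': 65, 'a': 83}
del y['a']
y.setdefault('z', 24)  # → 24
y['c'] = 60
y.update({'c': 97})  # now {'id': 65, 'z': 24, 'c': 97}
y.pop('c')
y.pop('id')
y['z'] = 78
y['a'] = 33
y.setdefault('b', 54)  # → 54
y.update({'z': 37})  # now {'z': 37, 'a': 33, 'b': 54}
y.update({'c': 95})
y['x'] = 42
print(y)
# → {'z': 37, 'a': 33, 'b': 54, 'c': 95, 'x': 42}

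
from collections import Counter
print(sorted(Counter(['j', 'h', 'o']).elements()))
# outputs ['h', 'j', 'o']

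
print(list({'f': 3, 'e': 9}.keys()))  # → ['f', 'e']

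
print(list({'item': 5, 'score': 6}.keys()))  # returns ['item', 'score']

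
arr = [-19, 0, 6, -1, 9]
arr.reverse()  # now [9, -1, 6, 0, -19]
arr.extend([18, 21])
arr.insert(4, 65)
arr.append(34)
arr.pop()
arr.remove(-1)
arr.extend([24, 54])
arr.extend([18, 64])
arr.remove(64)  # [9, 6, 0, 65, -19, 18, 21, 24, 54, 18]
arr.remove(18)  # [9, 6, 0, 65, -19, 21, 24, 54, 18]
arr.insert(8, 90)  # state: [9, 6, 0, 65, -19, 21, 24, 54, 90, 18]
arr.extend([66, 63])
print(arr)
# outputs [9, 6, 0, 65, -19, 21, 24, 54, 90, 18, 66, 63]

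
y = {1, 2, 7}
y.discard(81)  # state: {1, 2, 7}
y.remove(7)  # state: {1, 2}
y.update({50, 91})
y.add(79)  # {1, 2, 50, 79, 91}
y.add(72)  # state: {1, 2, 50, 72, 79, 91}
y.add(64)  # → {1, 2, 50, 64, 72, 79, 91}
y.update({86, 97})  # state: {1, 2, 50, 64, 72, 79, 86, 91, 97}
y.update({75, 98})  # {1, 2, 50, 64, 72, 75, 79, 86, 91, 97, 98}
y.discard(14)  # {1, 2, 50, 64, 72, 75, 79, 86, 91, 97, 98}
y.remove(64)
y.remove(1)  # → {2, 50, 72, 75, 79, 86, 91, 97, 98}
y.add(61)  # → {2, 50, 61, 72, 75, 79, 86, 91, 97, 98}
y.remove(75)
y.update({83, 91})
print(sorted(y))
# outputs [2, 50, 61, 72, 79, 83, 86, 91, 97, 98]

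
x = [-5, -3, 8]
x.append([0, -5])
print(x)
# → [-5, -3, 8, [0, -5]]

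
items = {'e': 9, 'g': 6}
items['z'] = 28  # {'e': 9, 'g': 6, 'z': 28}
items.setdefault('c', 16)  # 16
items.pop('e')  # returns 9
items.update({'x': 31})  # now {'g': 6, 'z': 28, 'c': 16, 'x': 31}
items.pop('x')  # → 31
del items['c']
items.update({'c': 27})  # {'g': 6, 'z': 28, 'c': 27}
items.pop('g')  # 6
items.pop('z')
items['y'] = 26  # {'c': 27, 'y': 26}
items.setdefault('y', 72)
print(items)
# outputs {'c': 27, 'y': 26}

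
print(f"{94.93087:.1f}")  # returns 94.9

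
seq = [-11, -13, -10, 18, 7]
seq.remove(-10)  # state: [-11, -13, 18, 7]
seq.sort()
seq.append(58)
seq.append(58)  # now [-13, -11, 7, 18, 58, 58]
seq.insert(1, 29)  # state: [-13, 29, -11, 7, 18, 58, 58]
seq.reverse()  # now [58, 58, 18, 7, -11, 29, -13]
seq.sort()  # [-13, -11, 7, 18, 29, 58, 58]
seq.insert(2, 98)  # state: [-13, -11, 98, 7, 18, 29, 58, 58]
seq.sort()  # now [-13, -11, 7, 18, 29, 58, 58, 98]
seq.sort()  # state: [-13, -11, 7, 18, 29, 58, 58, 98]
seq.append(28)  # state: [-13, -11, 7, 18, 29, 58, 58, 98, 28]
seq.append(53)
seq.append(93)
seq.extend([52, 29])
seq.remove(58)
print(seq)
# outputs [-13, -11, 7, 18, 29, 58, 98, 28, 53, 93, 52, 29]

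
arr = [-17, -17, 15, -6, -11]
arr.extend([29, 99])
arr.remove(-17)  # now [-17, 15, -6, -11, 29, 99]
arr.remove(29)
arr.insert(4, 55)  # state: [-17, 15, -6, -11, 55, 99]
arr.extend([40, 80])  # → [-17, 15, -6, -11, 55, 99, 40, 80]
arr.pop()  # 80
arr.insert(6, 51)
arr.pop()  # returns 40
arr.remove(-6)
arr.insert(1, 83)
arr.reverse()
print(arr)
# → [51, 99, 55, -11, 15, 83, -17]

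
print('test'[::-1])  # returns tset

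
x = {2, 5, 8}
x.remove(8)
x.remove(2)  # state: {5}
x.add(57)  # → {5, 57}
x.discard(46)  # {5, 57}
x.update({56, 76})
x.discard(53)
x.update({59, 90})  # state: {5, 56, 57, 59, 76, 90}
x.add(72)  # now {5, 56, 57, 59, 72, 76, 90}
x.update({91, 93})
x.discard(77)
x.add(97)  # {5, 56, 57, 59, 72, 76, 90, 91, 93, 97}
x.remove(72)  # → {5, 56, 57, 59, 76, 90, 91, 93, 97}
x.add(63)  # {5, 56, 57, 59, 63, 76, 90, 91, 93, 97}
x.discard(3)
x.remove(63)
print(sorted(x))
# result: [5, 56, 57, 59, 76, 90, 91, 93, 97]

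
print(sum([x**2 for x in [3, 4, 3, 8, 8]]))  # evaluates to 162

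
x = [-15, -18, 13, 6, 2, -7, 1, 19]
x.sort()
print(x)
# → [-18, -15, -7, 1, 2, 6, 13, 19]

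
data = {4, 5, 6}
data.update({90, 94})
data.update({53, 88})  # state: {4, 5, 6, 53, 88, 90, 94}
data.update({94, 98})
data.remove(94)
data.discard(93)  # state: {4, 5, 6, 53, 88, 90, 98}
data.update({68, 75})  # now {4, 5, 6, 53, 68, 75, 88, 90, 98}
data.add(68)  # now {4, 5, 6, 53, 68, 75, 88, 90, 98}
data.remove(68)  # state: {4, 5, 6, 53, 75, 88, 90, 98}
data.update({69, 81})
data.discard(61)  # {4, 5, 6, 53, 69, 75, 81, 88, 90, 98}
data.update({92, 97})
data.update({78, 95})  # {4, 5, 6, 53, 69, 75, 78, 81, 88, 90, 92, 95, 97, 98}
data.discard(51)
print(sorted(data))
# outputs [4, 5, 6, 53, 69, 75, 78, 81, 88, 90, 92, 95, 97, 98]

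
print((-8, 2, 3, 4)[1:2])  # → (2,)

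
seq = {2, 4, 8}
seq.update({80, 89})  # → {2, 4, 8, 80, 89}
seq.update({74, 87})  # {2, 4, 8, 74, 80, 87, 89}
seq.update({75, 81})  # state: {2, 4, 8, 74, 75, 80, 81, 87, 89}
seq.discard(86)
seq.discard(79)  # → {2, 4, 8, 74, 75, 80, 81, 87, 89}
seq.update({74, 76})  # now {2, 4, 8, 74, 75, 76, 80, 81, 87, 89}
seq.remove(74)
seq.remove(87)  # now {2, 4, 8, 75, 76, 80, 81, 89}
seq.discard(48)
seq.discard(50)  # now {2, 4, 8, 75, 76, 80, 81, 89}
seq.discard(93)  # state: {2, 4, 8, 75, 76, 80, 81, 89}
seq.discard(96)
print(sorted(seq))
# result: [2, 4, 8, 75, 76, 80, 81, 89]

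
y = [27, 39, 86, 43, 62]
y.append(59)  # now [27, 39, 86, 43, 62, 59]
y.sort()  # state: [27, 39, 43, 59, 62, 86]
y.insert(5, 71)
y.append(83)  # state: [27, 39, 43, 59, 62, 71, 86, 83]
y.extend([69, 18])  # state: [27, 39, 43, 59, 62, 71, 86, 83, 69, 18]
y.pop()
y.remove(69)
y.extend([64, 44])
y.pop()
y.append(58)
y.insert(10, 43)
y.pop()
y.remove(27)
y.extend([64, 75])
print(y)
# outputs [39, 43, 59, 62, 71, 86, 83, 64, 58, 64, 75]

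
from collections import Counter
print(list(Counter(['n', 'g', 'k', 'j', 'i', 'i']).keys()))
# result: ['n', 'g', 'k', 'j', 'i']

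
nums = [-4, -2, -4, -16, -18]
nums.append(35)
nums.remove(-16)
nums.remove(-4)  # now [-2, -4, -18, 35]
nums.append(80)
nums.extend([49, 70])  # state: [-2, -4, -18, 35, 80, 49, 70]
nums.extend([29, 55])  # [-2, -4, -18, 35, 80, 49, 70, 29, 55]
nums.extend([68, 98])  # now [-2, -4, -18, 35, 80, 49, 70, 29, 55, 68, 98]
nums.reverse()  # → [98, 68, 55, 29, 70, 49, 80, 35, -18, -4, -2]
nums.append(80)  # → [98, 68, 55, 29, 70, 49, 80, 35, -18, -4, -2, 80]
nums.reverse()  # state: [80, -2, -4, -18, 35, 80, 49, 70, 29, 55, 68, 98]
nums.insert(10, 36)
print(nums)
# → [80, -2, -4, -18, 35, 80, 49, 70, 29, 55, 36, 68, 98]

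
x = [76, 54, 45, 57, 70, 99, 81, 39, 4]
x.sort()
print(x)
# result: [4, 39, 45, 54, 57, 70, 76, 81, 99]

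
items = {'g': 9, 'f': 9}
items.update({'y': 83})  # {'g': 9, 'f': 9, 'y': 83}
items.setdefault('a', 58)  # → 58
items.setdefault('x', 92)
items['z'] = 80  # {'g': 9, 'f': 9, 'y': 83, 'a': 58, 'x': 92, 'z': 80}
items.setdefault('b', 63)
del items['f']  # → {'g': 9, 'y': 83, 'a': 58, 'x': 92, 'z': 80, 'b': 63}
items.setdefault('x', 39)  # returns 92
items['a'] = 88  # {'g': 9, 'y': 83, 'a': 88, 'x': 92, 'z': 80, 'b': 63}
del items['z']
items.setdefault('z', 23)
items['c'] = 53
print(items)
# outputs {'g': 9, 'y': 83, 'a': 88, 'x': 92, 'b': 63, 'z': 23, 'c': 53}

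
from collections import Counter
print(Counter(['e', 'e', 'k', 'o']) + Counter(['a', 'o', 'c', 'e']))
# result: Counter({'e': 3, 'o': 2, 'k': 1, 'a': 1, 'c': 1})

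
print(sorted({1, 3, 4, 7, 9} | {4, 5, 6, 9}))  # [1, 3, 4, 5, 6, 7, 9]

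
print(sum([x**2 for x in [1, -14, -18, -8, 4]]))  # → 601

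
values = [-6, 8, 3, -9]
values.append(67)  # [-6, 8, 3, -9, 67]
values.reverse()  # [67, -9, 3, 8, -6]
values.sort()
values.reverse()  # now [67, 8, 3, -6, -9]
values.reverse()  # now [-9, -6, 3, 8, 67]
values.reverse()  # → [67, 8, 3, -6, -9]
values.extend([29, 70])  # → [67, 8, 3, -6, -9, 29, 70]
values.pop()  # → 70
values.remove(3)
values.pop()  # 29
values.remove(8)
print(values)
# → [67, -6, -9]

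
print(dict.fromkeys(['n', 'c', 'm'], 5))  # {'n': 5, 'c': 5, 'm': 5}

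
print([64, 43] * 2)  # [64, 43, 64, 43]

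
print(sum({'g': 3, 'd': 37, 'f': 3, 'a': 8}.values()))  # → 51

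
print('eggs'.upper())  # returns EGGS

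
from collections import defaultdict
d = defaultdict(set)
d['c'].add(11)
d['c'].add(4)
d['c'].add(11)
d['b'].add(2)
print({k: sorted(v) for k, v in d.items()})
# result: {'c': [4, 11], 'b': [2]}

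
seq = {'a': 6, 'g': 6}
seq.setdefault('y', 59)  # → 59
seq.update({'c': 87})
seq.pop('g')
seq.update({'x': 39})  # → {'a': 6, 'y': 59, 'c': 87, 'x': 39}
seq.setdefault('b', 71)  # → 71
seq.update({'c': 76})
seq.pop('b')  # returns 71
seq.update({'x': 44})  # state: {'a': 6, 'y': 59, 'c': 76, 'x': 44}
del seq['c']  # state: {'a': 6, 'y': 59, 'x': 44}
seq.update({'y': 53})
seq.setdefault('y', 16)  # 53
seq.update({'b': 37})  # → {'a': 6, 'y': 53, 'x': 44, 'b': 37}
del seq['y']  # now {'a': 6, 'x': 44, 'b': 37}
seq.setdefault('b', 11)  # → 37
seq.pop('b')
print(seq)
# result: {'a': 6, 'x': 44}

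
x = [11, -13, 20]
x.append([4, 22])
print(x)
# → [11, -13, 20, [4, 22]]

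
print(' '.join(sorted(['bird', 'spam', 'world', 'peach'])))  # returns bird peach spam world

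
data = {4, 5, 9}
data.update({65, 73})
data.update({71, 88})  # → {4, 5, 9, 65, 71, 73, 88}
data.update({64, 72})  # {4, 5, 9, 64, 65, 71, 72, 73, 88}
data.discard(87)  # {4, 5, 9, 64, 65, 71, 72, 73, 88}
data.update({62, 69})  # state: {4, 5, 9, 62, 64, 65, 69, 71, 72, 73, 88}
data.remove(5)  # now {4, 9, 62, 64, 65, 69, 71, 72, 73, 88}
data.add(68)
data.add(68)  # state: {4, 9, 62, 64, 65, 68, 69, 71, 72, 73, 88}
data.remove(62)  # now {4, 9, 64, 65, 68, 69, 71, 72, 73, 88}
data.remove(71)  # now {4, 9, 64, 65, 68, 69, 72, 73, 88}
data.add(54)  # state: {4, 9, 54, 64, 65, 68, 69, 72, 73, 88}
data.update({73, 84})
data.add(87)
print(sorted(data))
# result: [4, 9, 54, 64, 65, 68, 69, 72, 73, 84, 87, 88]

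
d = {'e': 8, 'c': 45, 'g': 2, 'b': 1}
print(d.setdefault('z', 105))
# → 105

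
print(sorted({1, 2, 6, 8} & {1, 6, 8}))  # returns [1, 6, 8]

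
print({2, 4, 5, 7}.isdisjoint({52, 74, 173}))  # True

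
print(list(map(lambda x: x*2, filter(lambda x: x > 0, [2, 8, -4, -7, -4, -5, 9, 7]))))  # [4, 16, 18, 14]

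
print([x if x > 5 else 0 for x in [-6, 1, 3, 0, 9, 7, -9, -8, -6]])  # [0, 0, 0, 0, 9, 7, 0, 0, 0]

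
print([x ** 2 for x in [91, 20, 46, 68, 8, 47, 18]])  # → [8281, 400, 2116, 4624, 64, 2209, 324]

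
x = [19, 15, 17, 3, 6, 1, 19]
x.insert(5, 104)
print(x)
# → [19, 15, 17, 3, 6, 104, 1, 19]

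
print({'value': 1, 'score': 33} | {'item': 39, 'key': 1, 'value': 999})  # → {'value': 999, 'score': 33, 'item': 39, 'key': 1}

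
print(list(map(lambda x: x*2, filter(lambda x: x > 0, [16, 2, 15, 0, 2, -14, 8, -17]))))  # [32, 4, 30, 4, 16]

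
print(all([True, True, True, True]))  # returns True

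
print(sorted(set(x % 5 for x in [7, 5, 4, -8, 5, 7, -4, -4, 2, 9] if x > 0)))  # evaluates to [0, 2, 4]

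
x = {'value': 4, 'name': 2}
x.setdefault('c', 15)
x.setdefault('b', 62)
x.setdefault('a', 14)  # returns 14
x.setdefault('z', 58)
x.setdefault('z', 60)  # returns 58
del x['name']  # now {'value': 4, 'c': 15, 'b': 62, 'a': 14, 'z': 58}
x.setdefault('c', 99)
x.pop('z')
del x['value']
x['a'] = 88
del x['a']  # {'c': 15, 'b': 62}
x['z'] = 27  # {'c': 15, 'b': 62, 'z': 27}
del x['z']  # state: {'c': 15, 'b': 62}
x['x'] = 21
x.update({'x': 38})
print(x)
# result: {'c': 15, 'b': 62, 'x': 38}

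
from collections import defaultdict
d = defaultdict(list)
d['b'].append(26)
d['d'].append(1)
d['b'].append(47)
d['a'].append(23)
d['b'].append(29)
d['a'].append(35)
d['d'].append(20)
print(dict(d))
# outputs {'b': [26, 47, 29], 'd': [1, 20], 'a': [23, 35]}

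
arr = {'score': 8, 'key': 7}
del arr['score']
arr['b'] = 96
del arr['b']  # {'key': 7}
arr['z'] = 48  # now {'key': 7, 'z': 48}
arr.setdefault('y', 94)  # 94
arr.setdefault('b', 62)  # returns 62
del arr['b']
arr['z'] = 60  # {'key': 7, 'z': 60, 'y': 94}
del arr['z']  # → {'key': 7, 'y': 94}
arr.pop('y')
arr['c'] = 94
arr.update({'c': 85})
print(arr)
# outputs {'key': 7, 'c': 85}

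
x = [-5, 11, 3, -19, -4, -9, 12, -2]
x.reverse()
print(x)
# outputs [-2, 12, -9, -4, -19, 3, 11, -5]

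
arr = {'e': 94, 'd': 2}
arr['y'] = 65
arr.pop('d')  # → 2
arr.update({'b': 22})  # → {'e': 94, 'y': 65, 'b': 22}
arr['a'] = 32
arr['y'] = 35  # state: {'e': 94, 'y': 35, 'b': 22, 'a': 32}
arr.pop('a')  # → 32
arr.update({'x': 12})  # {'e': 94, 'y': 35, 'b': 22, 'x': 12}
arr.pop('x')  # 12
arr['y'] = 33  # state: {'e': 94, 'y': 33, 'b': 22}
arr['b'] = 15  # {'e': 94, 'y': 33, 'b': 15}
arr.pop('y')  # 33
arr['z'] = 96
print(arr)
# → {'e': 94, 'b': 15, 'z': 96}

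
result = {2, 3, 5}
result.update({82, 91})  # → {2, 3, 5, 82, 91}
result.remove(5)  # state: {2, 3, 82, 91}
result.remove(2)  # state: {3, 82, 91}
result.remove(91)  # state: {3, 82}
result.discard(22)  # {3, 82}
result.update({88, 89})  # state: {3, 82, 88, 89}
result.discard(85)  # {3, 82, 88, 89}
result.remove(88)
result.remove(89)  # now {3, 82}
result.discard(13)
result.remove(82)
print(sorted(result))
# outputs [3]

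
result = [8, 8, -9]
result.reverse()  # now [-9, 8, 8]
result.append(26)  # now [-9, 8, 8, 26]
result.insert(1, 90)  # [-9, 90, 8, 8, 26]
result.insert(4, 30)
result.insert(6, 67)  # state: [-9, 90, 8, 8, 30, 26, 67]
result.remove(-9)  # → [90, 8, 8, 30, 26, 67]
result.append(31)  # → [90, 8, 8, 30, 26, 67, 31]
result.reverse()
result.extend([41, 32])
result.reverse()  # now [32, 41, 90, 8, 8, 30, 26, 67, 31]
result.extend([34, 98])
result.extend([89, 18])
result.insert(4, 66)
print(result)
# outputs [32, 41, 90, 8, 66, 8, 30, 26, 67, 31, 34, 98, 89, 18]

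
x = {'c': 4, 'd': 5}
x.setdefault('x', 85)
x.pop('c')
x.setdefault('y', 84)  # 84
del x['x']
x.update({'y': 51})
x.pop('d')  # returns 5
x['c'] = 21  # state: {'y': 51, 'c': 21}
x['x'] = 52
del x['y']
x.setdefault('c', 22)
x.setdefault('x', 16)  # 52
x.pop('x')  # 52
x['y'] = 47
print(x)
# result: {'c': 21, 'y': 47}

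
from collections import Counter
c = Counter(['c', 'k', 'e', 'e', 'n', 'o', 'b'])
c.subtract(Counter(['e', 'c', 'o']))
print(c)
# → Counter({'k': 1, 'e': 1, 'n': 1, 'b': 1, 'c': 0, 'o': 0})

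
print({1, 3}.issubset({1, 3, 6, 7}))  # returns True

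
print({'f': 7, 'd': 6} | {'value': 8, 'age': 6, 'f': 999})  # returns {'f': 999, 'd': 6, 'value': 8, 'age': 6}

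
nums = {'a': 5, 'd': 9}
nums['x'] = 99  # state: {'a': 5, 'd': 9, 'x': 99}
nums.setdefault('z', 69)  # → 69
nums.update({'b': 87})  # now {'a': 5, 'd': 9, 'x': 99, 'z': 69, 'b': 87}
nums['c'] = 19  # {'a': 5, 'd': 9, 'x': 99, 'z': 69, 'b': 87, 'c': 19}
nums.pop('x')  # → 99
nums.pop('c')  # 19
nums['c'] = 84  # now {'a': 5, 'd': 9, 'z': 69, 'b': 87, 'c': 84}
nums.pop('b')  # 87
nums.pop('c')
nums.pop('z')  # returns 69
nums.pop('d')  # 9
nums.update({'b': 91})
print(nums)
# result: {'a': 5, 'b': 91}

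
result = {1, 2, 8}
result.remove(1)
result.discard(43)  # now {2, 8}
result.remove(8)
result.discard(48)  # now {2}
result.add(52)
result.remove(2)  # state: {52}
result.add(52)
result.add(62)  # {52, 62}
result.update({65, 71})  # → {52, 62, 65, 71}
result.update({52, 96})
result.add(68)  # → {52, 62, 65, 68, 71, 96}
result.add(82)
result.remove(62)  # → {52, 65, 68, 71, 82, 96}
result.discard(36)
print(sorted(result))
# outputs [52, 65, 68, 71, 82, 96]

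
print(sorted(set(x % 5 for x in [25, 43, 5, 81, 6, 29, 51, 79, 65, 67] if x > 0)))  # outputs [0, 1, 2, 3, 4]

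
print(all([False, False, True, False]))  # False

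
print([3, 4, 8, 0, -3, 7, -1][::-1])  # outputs [-1, 7, -3, 0, 8, 4, 3]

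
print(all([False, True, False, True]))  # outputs False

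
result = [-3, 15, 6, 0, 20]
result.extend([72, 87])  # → [-3, 15, 6, 0, 20, 72, 87]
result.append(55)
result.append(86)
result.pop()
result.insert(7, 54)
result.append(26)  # [-3, 15, 6, 0, 20, 72, 87, 54, 55, 26]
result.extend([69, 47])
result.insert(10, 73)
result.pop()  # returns 47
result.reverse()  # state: [69, 73, 26, 55, 54, 87, 72, 20, 0, 6, 15, -3]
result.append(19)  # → [69, 73, 26, 55, 54, 87, 72, 20, 0, 6, 15, -3, 19]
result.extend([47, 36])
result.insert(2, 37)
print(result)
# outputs [69, 73, 37, 26, 55, 54, 87, 72, 20, 0, 6, 15, -3, 19, 47, 36]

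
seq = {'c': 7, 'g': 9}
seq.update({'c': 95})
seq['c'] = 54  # {'c': 54, 'g': 9}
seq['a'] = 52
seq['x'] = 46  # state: {'c': 54, 'g': 9, 'a': 52, 'x': 46}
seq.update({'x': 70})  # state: {'c': 54, 'g': 9, 'a': 52, 'x': 70}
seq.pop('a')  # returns 52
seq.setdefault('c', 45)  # 54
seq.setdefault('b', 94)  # 94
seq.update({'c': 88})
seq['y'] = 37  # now {'c': 88, 'g': 9, 'x': 70, 'b': 94, 'y': 37}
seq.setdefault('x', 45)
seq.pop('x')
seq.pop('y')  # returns 37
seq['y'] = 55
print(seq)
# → {'c': 88, 'g': 9, 'b': 94, 'y': 55}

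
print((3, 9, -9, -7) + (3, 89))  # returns (3, 9, -9, -7, 3, 89)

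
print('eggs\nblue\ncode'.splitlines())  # ['eggs', 'blue', 'code']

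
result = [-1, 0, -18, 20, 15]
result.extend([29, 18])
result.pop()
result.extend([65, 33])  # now [-1, 0, -18, 20, 15, 29, 65, 33]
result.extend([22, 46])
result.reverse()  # [46, 22, 33, 65, 29, 15, 20, -18, 0, -1]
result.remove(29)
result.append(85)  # [46, 22, 33, 65, 15, 20, -18, 0, -1, 85]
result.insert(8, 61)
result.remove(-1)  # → [46, 22, 33, 65, 15, 20, -18, 0, 61, 85]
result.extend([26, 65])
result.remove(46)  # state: [22, 33, 65, 15, 20, -18, 0, 61, 85, 26, 65]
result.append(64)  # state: [22, 33, 65, 15, 20, -18, 0, 61, 85, 26, 65, 64]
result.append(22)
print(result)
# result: [22, 33, 65, 15, 20, -18, 0, 61, 85, 26, 65, 64, 22]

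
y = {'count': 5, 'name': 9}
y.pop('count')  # 5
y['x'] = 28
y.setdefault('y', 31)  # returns 31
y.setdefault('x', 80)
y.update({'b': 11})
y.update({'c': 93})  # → {'name': 9, 'x': 28, 'y': 31, 'b': 11, 'c': 93}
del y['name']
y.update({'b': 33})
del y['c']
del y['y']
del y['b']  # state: {'x': 28}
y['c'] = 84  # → {'x': 28, 'c': 84}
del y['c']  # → {'x': 28}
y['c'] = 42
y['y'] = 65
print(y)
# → {'x': 28, 'c': 42, 'y': 65}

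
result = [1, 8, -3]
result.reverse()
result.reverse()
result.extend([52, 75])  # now [1, 8, -3, 52, 75]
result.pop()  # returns 75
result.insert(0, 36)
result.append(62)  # [36, 1, 8, -3, 52, 62]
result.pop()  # 62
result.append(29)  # [36, 1, 8, -3, 52, 29]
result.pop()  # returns 29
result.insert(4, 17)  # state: [36, 1, 8, -3, 17, 52]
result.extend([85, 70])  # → [36, 1, 8, -3, 17, 52, 85, 70]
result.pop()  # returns 70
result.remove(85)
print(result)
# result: [36, 1, 8, -3, 17, 52]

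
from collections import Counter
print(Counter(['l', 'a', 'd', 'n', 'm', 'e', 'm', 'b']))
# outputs Counter({'m': 2, 'l': 1, 'a': 1, 'd': 1, 'n': 1, 'e': 1, 'b': 1})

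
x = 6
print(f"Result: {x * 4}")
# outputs Result: 24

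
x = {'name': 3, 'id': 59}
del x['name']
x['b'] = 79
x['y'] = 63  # {'id': 59, 'b': 79, 'y': 63}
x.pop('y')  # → 63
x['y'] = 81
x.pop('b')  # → 79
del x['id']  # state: {'y': 81}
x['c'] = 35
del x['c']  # {'y': 81}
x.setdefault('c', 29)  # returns 29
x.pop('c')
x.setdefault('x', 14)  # 14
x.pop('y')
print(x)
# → {'x': 14}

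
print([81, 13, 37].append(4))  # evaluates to None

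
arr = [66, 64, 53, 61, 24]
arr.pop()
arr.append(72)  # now [66, 64, 53, 61, 72]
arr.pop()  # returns 72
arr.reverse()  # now [61, 53, 64, 66]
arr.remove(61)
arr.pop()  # 66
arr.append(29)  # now [53, 64, 29]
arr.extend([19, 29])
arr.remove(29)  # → [53, 64, 19, 29]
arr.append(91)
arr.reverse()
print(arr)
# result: [91, 29, 19, 64, 53]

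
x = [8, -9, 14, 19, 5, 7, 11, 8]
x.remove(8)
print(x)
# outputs [-9, 14, 19, 5, 7, 11, 8]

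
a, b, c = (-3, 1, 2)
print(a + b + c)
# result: 0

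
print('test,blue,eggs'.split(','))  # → ['test', 'blue', 'eggs']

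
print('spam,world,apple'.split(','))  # ['spam', 'world', 'apple']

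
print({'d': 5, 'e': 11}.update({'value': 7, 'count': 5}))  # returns None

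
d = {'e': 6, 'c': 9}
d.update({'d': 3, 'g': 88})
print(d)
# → {'e': 6, 'c': 9, 'd': 3, 'g': 88}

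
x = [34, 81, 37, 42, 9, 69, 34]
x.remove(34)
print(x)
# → [81, 37, 42, 9, 69, 34]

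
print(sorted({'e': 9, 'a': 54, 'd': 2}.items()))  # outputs [('a', 54), ('d', 2), ('e', 9)]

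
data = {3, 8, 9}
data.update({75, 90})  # {3, 8, 9, 75, 90}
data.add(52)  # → {3, 8, 9, 52, 75, 90}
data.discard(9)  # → {3, 8, 52, 75, 90}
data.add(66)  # {3, 8, 52, 66, 75, 90}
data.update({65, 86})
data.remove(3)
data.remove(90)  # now {8, 52, 65, 66, 75, 86}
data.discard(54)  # {8, 52, 65, 66, 75, 86}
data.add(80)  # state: {8, 52, 65, 66, 75, 80, 86}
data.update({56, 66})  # {8, 52, 56, 65, 66, 75, 80, 86}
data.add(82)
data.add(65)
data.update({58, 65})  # {8, 52, 56, 58, 65, 66, 75, 80, 82, 86}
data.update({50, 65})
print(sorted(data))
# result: [8, 50, 52, 56, 58, 65, 66, 75, 80, 82, 86]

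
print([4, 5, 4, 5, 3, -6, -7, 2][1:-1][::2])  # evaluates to [5, 5, -6]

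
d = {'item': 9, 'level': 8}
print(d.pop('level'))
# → 8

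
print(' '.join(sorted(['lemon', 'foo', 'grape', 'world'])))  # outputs foo grape lemon world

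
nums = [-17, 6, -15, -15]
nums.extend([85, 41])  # [-17, 6, -15, -15, 85, 41]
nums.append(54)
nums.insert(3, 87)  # [-17, 6, -15, 87, -15, 85, 41, 54]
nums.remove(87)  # [-17, 6, -15, -15, 85, 41, 54]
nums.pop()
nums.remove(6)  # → [-17, -15, -15, 85, 41]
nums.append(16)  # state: [-17, -15, -15, 85, 41, 16]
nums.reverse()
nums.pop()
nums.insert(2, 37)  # [16, 41, 37, 85, -15, -15]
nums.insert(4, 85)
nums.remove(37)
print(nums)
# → [16, 41, 85, 85, -15, -15]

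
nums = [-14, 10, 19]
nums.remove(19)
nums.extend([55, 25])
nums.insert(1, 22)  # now [-14, 22, 10, 55, 25]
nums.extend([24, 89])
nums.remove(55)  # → [-14, 22, 10, 25, 24, 89]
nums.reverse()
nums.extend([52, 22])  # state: [89, 24, 25, 10, 22, -14, 52, 22]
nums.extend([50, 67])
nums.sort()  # [-14, 10, 22, 22, 24, 25, 50, 52, 67, 89]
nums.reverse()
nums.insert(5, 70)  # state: [89, 67, 52, 50, 25, 70, 24, 22, 22, 10, -14]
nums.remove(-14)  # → [89, 67, 52, 50, 25, 70, 24, 22, 22, 10]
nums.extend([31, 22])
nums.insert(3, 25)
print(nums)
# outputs [89, 67, 52, 25, 50, 25, 70, 24, 22, 22, 10, 31, 22]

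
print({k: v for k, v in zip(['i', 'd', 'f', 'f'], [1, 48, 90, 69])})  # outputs {'i': 1, 'd': 48, 'f': 69}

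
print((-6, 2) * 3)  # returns (-6, 2, -6, 2, -6, 2)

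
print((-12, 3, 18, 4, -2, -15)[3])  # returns 4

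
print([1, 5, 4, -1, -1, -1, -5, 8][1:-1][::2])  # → [5, -1, -1]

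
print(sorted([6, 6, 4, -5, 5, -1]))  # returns [-5, -1, 4, 5, 6, 6]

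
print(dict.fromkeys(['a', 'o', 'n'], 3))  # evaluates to {'a': 3, 'o': 3, 'n': 3}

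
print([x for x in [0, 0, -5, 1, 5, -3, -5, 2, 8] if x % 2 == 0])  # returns [0, 0, 2, 8]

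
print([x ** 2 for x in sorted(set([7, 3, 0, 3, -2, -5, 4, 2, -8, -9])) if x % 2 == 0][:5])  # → [64, 4, 0, 4, 16]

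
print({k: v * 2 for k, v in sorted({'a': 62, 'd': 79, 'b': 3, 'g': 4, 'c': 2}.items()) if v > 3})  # {'a': 124, 'd': 158, 'g': 8}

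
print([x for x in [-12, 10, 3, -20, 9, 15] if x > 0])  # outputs [10, 3, 9, 15]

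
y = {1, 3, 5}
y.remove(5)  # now {1, 3}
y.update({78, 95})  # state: {1, 3, 78, 95}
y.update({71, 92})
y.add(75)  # {1, 3, 71, 75, 78, 92, 95}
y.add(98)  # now {1, 3, 71, 75, 78, 92, 95, 98}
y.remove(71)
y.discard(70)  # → {1, 3, 75, 78, 92, 95, 98}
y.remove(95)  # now {1, 3, 75, 78, 92, 98}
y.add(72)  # {1, 3, 72, 75, 78, 92, 98}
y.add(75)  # {1, 3, 72, 75, 78, 92, 98}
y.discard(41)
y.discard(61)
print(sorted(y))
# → [1, 3, 72, 75, 78, 92, 98]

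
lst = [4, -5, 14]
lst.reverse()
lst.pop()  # 4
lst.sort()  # [-5, 14]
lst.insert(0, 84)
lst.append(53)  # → [84, -5, 14, 53]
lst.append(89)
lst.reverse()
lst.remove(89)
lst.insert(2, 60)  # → [53, 14, 60, -5, 84]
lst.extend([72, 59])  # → [53, 14, 60, -5, 84, 72, 59]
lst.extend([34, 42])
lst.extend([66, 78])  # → [53, 14, 60, -5, 84, 72, 59, 34, 42, 66, 78]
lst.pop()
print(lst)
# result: [53, 14, 60, -5, 84, 72, 59, 34, 42, 66]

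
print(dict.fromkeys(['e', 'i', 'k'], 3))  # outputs {'e': 3, 'i': 3, 'k': 3}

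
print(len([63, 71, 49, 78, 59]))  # 5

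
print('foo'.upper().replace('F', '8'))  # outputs 8OO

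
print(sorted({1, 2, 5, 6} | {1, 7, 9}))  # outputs [1, 2, 5, 6, 7, 9]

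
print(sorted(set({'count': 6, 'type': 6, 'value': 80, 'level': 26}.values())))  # [6, 26, 80]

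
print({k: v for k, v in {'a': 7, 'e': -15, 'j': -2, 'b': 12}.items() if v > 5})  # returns {'a': 7, 'b': 12}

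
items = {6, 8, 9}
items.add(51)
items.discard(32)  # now {6, 8, 9, 51}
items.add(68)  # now {6, 8, 9, 51, 68}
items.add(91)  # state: {6, 8, 9, 51, 68, 91}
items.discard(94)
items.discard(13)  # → {6, 8, 9, 51, 68, 91}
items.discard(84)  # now {6, 8, 9, 51, 68, 91}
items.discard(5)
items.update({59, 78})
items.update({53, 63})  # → {6, 8, 9, 51, 53, 59, 63, 68, 78, 91}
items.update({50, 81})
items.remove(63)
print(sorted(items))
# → [6, 8, 9, 50, 51, 53, 59, 68, 78, 81, 91]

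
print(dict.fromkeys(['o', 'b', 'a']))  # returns {'o': None, 'b': None, 'a': None}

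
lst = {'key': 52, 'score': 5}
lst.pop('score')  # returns 5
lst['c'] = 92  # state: {'key': 52, 'c': 92}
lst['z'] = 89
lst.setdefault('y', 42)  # 42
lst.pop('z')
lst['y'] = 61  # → {'key': 52, 'c': 92, 'y': 61}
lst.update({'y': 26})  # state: {'key': 52, 'c': 92, 'y': 26}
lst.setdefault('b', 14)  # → 14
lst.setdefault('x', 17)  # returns 17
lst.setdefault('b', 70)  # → 14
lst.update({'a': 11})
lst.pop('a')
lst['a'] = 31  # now {'key': 52, 'c': 92, 'y': 26, 'b': 14, 'x': 17, 'a': 31}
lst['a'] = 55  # {'key': 52, 'c': 92, 'y': 26, 'b': 14, 'x': 17, 'a': 55}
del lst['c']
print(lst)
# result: {'key': 52, 'y': 26, 'b': 14, 'x': 17, 'a': 55}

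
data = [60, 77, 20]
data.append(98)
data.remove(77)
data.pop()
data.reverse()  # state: [20, 60]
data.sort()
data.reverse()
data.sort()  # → [20, 60]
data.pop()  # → 60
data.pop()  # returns 20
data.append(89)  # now [89]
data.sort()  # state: [89]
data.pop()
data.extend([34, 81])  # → [34, 81]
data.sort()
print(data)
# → [34, 81]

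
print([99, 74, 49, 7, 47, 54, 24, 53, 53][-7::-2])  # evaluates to [49, 99]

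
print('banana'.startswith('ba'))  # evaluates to True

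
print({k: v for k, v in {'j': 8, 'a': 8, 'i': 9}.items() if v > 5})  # {'j': 8, 'a': 8, 'i': 9}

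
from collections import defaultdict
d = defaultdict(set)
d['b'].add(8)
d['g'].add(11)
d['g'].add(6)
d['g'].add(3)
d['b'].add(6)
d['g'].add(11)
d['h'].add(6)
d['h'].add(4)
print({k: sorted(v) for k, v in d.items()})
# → {'b': [6, 8], 'g': [3, 6, 11], 'h': [4, 6]}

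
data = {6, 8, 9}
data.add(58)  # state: {6, 8, 9, 58}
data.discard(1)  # {6, 8, 9, 58}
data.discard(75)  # {6, 8, 9, 58}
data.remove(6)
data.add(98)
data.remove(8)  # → {9, 58, 98}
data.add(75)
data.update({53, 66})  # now {9, 53, 58, 66, 75, 98}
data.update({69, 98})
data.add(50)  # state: {9, 50, 53, 58, 66, 69, 75, 98}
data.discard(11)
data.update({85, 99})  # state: {9, 50, 53, 58, 66, 69, 75, 85, 98, 99}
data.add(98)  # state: {9, 50, 53, 58, 66, 69, 75, 85, 98, 99}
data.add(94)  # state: {9, 50, 53, 58, 66, 69, 75, 85, 94, 98, 99}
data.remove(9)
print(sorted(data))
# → [50, 53, 58, 66, 69, 75, 85, 94, 98, 99]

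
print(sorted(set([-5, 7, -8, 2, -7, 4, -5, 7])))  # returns [-8, -7, -5, 2, 4, 7]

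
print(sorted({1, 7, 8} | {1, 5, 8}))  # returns [1, 5, 7, 8]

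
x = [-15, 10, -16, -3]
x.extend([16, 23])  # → [-15, 10, -16, -3, 16, 23]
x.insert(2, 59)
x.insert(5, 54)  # [-15, 10, 59, -16, -3, 54, 16, 23]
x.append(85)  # [-15, 10, 59, -16, -3, 54, 16, 23, 85]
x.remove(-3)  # [-15, 10, 59, -16, 54, 16, 23, 85]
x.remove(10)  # [-15, 59, -16, 54, 16, 23, 85]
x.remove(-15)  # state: [59, -16, 54, 16, 23, 85]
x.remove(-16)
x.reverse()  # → [85, 23, 16, 54, 59]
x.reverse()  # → [59, 54, 16, 23, 85]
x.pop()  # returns 85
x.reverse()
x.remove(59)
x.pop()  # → 54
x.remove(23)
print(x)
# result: [16]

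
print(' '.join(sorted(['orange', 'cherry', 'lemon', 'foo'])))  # cherry foo lemon orange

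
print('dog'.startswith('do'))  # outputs True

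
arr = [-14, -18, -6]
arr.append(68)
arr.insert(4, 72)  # [-14, -18, -6, 68, 72]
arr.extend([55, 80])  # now [-14, -18, -6, 68, 72, 55, 80]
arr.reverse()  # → [80, 55, 72, 68, -6, -18, -14]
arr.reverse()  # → [-14, -18, -6, 68, 72, 55, 80]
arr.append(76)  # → [-14, -18, -6, 68, 72, 55, 80, 76]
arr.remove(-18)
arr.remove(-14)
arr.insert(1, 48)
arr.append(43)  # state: [-6, 48, 68, 72, 55, 80, 76, 43]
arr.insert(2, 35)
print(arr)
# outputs [-6, 48, 35, 68, 72, 55, 80, 76, 43]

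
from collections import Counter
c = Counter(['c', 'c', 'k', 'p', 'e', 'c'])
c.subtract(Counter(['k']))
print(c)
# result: Counter({'c': 3, 'p': 1, 'e': 1, 'k': 0})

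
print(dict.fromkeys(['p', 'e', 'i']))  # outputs {'p': None, 'e': None, 'i': None}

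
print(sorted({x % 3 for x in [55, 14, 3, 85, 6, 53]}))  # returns [0, 1, 2]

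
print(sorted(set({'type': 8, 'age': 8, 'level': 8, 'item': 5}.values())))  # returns [5, 8]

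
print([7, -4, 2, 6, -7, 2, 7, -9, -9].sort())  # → None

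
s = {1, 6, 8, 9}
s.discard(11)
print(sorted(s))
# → [1, 6, 8, 9]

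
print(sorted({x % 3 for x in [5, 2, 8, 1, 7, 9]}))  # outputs [0, 1, 2]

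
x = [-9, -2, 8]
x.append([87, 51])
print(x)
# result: [-9, -2, 8, [87, 51]]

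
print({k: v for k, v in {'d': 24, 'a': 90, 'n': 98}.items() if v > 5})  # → {'d': 24, 'a': 90, 'n': 98}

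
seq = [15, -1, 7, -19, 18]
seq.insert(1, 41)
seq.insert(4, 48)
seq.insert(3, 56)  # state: [15, 41, -1, 56, 7, 48, -19, 18]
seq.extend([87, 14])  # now [15, 41, -1, 56, 7, 48, -19, 18, 87, 14]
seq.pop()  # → 14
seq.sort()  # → [-19, -1, 7, 15, 18, 41, 48, 56, 87]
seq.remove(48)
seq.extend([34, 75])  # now [-19, -1, 7, 15, 18, 41, 56, 87, 34, 75]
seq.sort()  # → [-19, -1, 7, 15, 18, 34, 41, 56, 75, 87]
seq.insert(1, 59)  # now [-19, 59, -1, 7, 15, 18, 34, 41, 56, 75, 87]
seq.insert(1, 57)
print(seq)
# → [-19, 57, 59, -1, 7, 15, 18, 34, 41, 56, 75, 87]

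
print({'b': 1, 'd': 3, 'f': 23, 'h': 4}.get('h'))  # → 4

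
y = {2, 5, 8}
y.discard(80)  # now {2, 5, 8}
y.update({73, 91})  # {2, 5, 8, 73, 91}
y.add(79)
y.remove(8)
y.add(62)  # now {2, 5, 62, 73, 79, 91}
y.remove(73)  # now {2, 5, 62, 79, 91}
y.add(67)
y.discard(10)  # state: {2, 5, 62, 67, 79, 91}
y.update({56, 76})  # {2, 5, 56, 62, 67, 76, 79, 91}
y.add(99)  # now {2, 5, 56, 62, 67, 76, 79, 91, 99}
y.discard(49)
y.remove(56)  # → {2, 5, 62, 67, 76, 79, 91, 99}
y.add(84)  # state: {2, 5, 62, 67, 76, 79, 84, 91, 99}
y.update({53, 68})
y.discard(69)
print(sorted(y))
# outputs [2, 5, 53, 62, 67, 68, 76, 79, 84, 91, 99]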